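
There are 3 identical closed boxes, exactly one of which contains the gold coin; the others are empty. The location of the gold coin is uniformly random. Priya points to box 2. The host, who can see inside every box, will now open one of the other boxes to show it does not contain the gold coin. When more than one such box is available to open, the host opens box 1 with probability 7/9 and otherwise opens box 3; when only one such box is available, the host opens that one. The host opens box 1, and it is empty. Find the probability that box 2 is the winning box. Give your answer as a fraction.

Consider each possible location of the gold coin in turn.
If it is in box 1 (prior 1/3): the host opened box 1, so this case is ruled out; weight (1/3)·0 = 0.
If it is in box 2 (prior 1/3): box 1 is available, opened with probability 7/9; weight (1/3)·(7/9) = 7/27.
If it is in box 3 (prior 1/3): only box 1 is available, probability 1; weight (1/3)·1 = 1/3.
The weights sum to 16/27.
So P(the gold coin in box 2 | the host opened box 1) = (7/27) / (16/27) = 7/16.

7/16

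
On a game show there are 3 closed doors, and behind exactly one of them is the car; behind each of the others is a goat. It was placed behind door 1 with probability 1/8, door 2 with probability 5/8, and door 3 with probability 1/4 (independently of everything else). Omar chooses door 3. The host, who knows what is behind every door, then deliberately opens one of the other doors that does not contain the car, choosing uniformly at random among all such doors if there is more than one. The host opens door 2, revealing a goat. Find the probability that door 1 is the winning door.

Consider each possible location of the car in turn.
If it is behind door 1 (prior 1/8): the host has no choice, probability 1; weight (1/8)·1 = 1/8.
If it is behind door 2 (prior 5/8): the host opened door 2, so this case is ruled out; weight (5/8)·0 = 0.
If it is behind door 3 (prior 1/4): the host has 2 equally likely choices, so probability 1/2; weight (1/4)·(1/2) = 1/8.
The weights sum to 1/4.
So P(the car behind door 1 | the host opened door 2) = (1/8) / (1/4) = 1/2.

1/2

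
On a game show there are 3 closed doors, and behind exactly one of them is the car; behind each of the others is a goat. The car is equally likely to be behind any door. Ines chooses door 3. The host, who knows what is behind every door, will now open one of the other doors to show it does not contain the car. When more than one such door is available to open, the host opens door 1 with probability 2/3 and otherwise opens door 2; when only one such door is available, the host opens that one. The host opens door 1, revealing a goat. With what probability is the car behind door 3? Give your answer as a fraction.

Condition on the true location of the car.
If it is behind door 1 (prior 1/3): the host opened door 1, so this case is ruled out; weight (1/3)·0 = 0.
If it is behind door 2 (prior 1/3): only door 1 is available, probability 1; weight (1/3)·1 = 1/3.
If it is behind door 3 (prior 1/3): door 1 is available, opened with probability 2/3; weight (1/3)·(2/3) = 2/9.
The weights sum to 5/9.
So P(the car behind door 3 | the host opened door 1) = (2/9) / (5/9) = 2/5.

2/5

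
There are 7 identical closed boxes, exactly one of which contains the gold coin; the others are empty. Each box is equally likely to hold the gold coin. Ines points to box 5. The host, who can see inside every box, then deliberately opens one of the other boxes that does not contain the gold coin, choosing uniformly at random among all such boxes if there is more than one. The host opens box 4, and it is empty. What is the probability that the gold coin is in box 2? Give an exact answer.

Condition on the true location of the gold coin.
If it is in any of boxes 1, 2, 3, 6, and 7 (prior 1/7 each): the host has 5 equally likely choices, so probability 1/5; weight (1/7)·(1/5) = 1/35 each.
If it is in box 4 (prior 1/7): the host opened box 4, so this case is ruled out; weight (1/7)·0 = 0.
If it is in box 5 (prior 1/7): the host has 6 equally likely choices, so probability 1/6; weight (1/7)·(1/6) = 1/42.
The weights sum to 1/6.
So P(the gold coin in box 2 | the host opened box 4) = (1/35) / (1/6) = 6/35.

6/35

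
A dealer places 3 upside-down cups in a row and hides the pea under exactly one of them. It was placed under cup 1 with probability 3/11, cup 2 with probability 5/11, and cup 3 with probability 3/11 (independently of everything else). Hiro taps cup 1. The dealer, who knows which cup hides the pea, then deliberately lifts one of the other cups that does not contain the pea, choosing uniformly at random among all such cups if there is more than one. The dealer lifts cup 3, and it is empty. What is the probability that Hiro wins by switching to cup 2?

Consider each possible location of the pea in turn.
If it is under cup 1 (prior 3/11): the dealer has 2 equally likely choices, so probability 1/2; weight (3/11)·(1/2) = 3/22.
If it is under cup 2 (prior 5/11): the dealer has no choice, probability 1; weight (5/11)·1 = 5/11.
If it is under cup 3 (prior 3/11): the dealer opened cup 3, so this case is ruled out; weight (3/11)·0 = 0.
The weights sum to 13/22.
So P(the pea under cup 2 | the dealer opened cup 3) = (5/11) / (13/22) = 10/13.

10/13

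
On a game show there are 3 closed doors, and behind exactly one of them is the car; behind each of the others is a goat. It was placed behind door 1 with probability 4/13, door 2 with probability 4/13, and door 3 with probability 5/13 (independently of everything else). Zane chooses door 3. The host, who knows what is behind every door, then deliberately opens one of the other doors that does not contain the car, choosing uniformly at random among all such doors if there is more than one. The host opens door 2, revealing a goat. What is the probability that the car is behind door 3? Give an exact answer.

Condition on the true location of the car.
If it is behind door 1 (prior 4/13): the host has no choice, probability 1; weight (4/13)·1 = 4/13.
If it is behind door 2 (prior 4/13): the host opened door 2, so this case is ruled out; weight (4/13)·0 = 0.
If it is behind door 3 (prior 5/13): the host has 2 equally likely choices, so probability 1/2; weight (5/13)·(1/2) = 5/26.
The weights sum to 1/2.
So P(the car behind door 3 | the host opened door 2) = (5/26) / (1/2) = 5/13.

5/13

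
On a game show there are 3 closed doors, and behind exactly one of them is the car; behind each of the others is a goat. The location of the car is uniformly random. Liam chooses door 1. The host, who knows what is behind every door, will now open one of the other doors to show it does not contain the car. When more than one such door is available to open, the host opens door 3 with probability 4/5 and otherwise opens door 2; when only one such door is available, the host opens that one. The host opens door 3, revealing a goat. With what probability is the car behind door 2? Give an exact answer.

Apply Bayes' rule, conditioning on where the car actually is.
If it is behind door 1 (prior 1/3): door 3 is available, opened with probability 4/5; weight (1/3)·(4/5) = 4/15.
If it is behind door 2 (prior 1/3): only door 3 is available, probability 1; weight (1/3)·1 = 1/3.
If it is behind door 3 (prior 1/3): the host opened door 3, so this case is ruled out; weight (1/3)·0 = 0.
The weights sum to 3/5.
So P(the car behind door 2 | the host opened door 3) = (1/3) / (3/5) = 5/9.

5/9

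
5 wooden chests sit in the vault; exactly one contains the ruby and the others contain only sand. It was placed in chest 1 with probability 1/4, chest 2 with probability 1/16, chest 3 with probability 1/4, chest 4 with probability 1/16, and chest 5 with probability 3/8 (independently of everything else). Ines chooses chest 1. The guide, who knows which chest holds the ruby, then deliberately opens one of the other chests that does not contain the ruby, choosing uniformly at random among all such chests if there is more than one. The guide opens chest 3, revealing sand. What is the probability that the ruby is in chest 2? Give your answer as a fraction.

Apply Bayes' rule, conditioning on where the ruby actually is.
If it is in chest 1 (prior 1/4): the guide has 4 equally likely choices, so probability 1/4; weight (1/4)·(1/4) = 1/16.
If it is in either of chests 2 and 4 (prior 1/16 each): the guide has 3 equally likely choices, so probability 1/3; weight (1/16)·(1/3) = 1/48 each.
If it is in chest 3 (prior 1/4): the guide opened chest 3, so this case is ruled out; weight (1/4)·0 = 0.
If it is in chest 5 (prior 3/8): the guide has 3 equally likely choices, so probability 1/3; weight (3/8)·(1/3) = 1/8.
The weights sum to 11/48.
So P(the ruby in chest 2 | the guide opened chest 3) = (1/48) / (11/48) = 1/11.

1/11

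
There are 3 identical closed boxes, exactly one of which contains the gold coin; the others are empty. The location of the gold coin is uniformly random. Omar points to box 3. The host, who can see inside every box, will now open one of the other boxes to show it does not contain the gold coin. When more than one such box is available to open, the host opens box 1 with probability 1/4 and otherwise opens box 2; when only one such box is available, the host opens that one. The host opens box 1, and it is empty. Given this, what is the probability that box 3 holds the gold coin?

Consider each possible location of the gold coin in turn.
If it is in box 1 (prior 1/3): the host opened box 1, so this case is ruled out; weight (1/3)·0 = 0.
If it is in box 2 (prior 1/3): only box 1 is available, probability 1; weight (1/3)·1 = 1/3.
If it is in box 3 (prior 1/3): box 1 is available, opened with probability 1/4; weight (1/3)·(1/4) = 1/12.
The weights sum to 5/12.
So P(the gold coin in box 3 | the host opened box 1) = (1/12) / (5/12) = 1/5.

1/5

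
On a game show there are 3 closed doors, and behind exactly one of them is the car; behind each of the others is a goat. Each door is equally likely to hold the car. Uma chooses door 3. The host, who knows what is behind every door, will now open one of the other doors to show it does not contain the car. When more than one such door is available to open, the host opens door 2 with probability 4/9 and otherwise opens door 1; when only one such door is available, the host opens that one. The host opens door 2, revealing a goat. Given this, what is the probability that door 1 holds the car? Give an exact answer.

Condition on the true location of the car.
If it is behind door 1 (prior 1/3): only door 2 is available, probability 1; weight (1/3)·1 = 1/3.
If it is behind door 2 (prior 1/3): the host opened door 2, so this case is ruled out; weight (1/3)·0 = 0.
If it is behind door 3 (prior 1/3): door 2 is available, opened with probability 4/9; weight (1/3)·(4/9) = 4/27.
The weights sum to 13/27.
So P(the car behind door 1 | the host opened door 2) = (1/3) / (13/27) = 9/13.

9/13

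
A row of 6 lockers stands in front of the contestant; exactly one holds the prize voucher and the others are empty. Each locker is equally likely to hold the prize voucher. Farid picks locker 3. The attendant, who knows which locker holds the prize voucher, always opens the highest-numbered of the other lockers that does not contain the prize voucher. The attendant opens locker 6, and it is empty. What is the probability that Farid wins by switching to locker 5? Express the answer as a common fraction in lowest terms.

1/5

Consider each possible location of the prize voucher in turn.
If it is in any of lockers 1, 2, 3, 4, and 5 (prior 1/6 each): locker 6 is the highest-numbered option available, probability 1; weight (1/6)·1 = 1/6 each.
If it is in locker 6 (prior 1/6): the attendant opened locker 6, so this case is ruled out; weight (1/6)·0 = 0.
The weights sum to 5/6.
So P(the prize voucher in locker 5 | the attendant opened locker 6) = (1/6) / (5/6) = 1/5.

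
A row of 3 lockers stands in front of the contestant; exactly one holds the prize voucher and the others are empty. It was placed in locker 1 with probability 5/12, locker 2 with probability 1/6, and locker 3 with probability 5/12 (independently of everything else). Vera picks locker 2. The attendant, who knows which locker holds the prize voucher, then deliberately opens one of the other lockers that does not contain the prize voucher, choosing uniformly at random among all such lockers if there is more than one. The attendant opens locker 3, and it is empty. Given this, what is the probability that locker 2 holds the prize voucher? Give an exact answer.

Consider each possible location of the prize voucher in turn.
If it is in locker 1 (prior 5/12): the attendant has no choice, probability 1; weight (5/12)·1 = 5/12.
If it is in locker 2 (prior 1/6): the attendant has 2 equally likely choices, so probability 1/2; weight (1/6)·(1/2) = 1/12.
If it is in locker 3 (prior 5/12): the attendant opened locker 3, so this case is ruled out; weight (5/12)·0 = 0.
The weights sum to 1/2.
So P(the prize voucher in locker 2 | the attendant opened locker 3) = (1/12) / (1/2) = 1/6.

1/6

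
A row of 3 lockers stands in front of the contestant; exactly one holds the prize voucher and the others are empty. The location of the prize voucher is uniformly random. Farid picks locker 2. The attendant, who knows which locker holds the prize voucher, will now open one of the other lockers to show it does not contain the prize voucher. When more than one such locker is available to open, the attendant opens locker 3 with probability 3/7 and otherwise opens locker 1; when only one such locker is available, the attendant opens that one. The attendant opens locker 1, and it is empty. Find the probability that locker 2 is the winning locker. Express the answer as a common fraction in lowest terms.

4/11

Consider each possible location of the prize voucher in turn.
If it is in locker 1 (prior 1/3): the attendant opened locker 1, so this case is ruled out; weight (1/3)·0 = 0.
If it is in locker 2 (prior 1/3): locker 3 is available but not opened, probability 4/7; weight (1/3)·(4/7) = 4/21.
If it is in locker 3 (prior 1/3): only locker 1 is available, probability 1; weight (1/3)·1 = 1/3.
The weights sum to 11/21.
So P(the prize voucher in locker 2 | the attendant opened locker 1) = (4/21) / (11/21) = 4/11.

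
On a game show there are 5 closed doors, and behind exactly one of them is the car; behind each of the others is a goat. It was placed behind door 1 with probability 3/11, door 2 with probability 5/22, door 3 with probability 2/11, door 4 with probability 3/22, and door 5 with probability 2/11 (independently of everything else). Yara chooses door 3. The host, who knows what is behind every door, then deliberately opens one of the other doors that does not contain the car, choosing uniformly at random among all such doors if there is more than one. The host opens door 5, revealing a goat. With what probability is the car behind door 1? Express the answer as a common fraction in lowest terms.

Condition on the true location of the car.
If it is behind door 1 (prior 3/11): the host has 3 equally likely choices, so probability 1/3; weight (3/11)·(1/3) = 1/11.
If it is behind door 2 (prior 5/22): the host has 3 equally likely choices, so probability 1/3; weight (5/22)·(1/3) = 5/66.
If it is behind door 3 (prior 2/11): the host has 4 equally likely choices, so probability 1/4; weight (2/11)·(1/4) = 1/22.
If it is behind door 4 (prior 3/22): the host has 3 equally likely choices, so probability 1/3; weight (3/22)·(1/3) = 1/22.
If it is behind door 5 (prior 2/11): the host opened door 5, so this case is ruled out; weight (2/11)·0 = 0.
The weights sum to 17/66.
So P(the car behind door 1 | the host opened door 5) = (1/11) / (17/66) = 6/17.

6/17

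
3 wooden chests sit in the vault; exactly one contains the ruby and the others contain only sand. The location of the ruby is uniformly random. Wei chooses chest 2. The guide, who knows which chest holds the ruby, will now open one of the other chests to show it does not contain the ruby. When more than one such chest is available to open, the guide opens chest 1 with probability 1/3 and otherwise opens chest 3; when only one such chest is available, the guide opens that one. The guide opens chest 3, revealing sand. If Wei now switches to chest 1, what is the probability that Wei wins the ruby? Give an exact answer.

3/5

Consider each possible location of the ruby in turn.
If it is in chest 1 (prior 1/3): only chest 3 is available, probability 1; weight (1/3)·1 = 1/3.
If it is in chest 2 (prior 1/3): chest 1 is available but not opened, probability 2/3; weight (1/3)·(2/3) = 2/9.
If it is in chest 3 (prior 1/3): the guide opened chest 3, so this case is ruled out; weight (1/3)·0 = 0.
The weights sum to 5/9.
So P(the ruby in chest 1 | the guide opened chest 3) = (1/3) / (5/9) = 3/5.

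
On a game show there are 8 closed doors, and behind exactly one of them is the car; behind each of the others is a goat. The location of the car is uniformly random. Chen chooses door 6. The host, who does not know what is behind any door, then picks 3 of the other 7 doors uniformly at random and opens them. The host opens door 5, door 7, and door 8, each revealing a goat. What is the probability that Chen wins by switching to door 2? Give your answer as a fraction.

Because the host chose which doors to open without knowing where the car is, the choice is independent of the prize location. Learning that none of the 3 opened doors holds the car simply rules out those 3 locations and leaves the remaining 5 doors still equally likely by symmetry.
So P(the car behind door 2) = 1/5.

1/5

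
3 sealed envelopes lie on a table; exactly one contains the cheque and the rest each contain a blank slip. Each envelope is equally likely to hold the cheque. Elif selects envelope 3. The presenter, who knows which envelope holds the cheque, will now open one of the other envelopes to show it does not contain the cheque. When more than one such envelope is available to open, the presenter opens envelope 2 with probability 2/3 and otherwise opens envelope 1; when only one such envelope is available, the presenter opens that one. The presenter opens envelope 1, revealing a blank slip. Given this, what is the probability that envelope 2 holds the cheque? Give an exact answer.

Condition on the true location of the cheque.
If it is in envelope 1 (prior 1/3): the presenter opened envelope 1, so this case is ruled out; weight (1/3)·0 = 0.
If it is in envelope 2 (prior 1/3): only envelope 1 is available, probability 1; weight (1/3)·1 = 1/3.
If it is in envelope 3 (prior 1/3): envelope 2 is available but not opened, probability 1/3; weight (1/3)·(1/3) = 1/9.
The weights sum to 4/9.
So P(the cheque in envelope 2 | the presenter opened envelope 1) = (1/3) / (4/9) = 3/4.

3/4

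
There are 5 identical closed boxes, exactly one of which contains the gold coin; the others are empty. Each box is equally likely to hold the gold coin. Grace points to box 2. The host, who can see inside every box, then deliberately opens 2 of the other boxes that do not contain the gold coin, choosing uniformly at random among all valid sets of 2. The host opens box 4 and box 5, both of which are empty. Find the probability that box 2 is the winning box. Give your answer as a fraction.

1/5

Consider each possible location of the gold coin in turn.
If it is in either of boxes 1 and 3 (prior 1/5 each): the host has 3 equally likely choices, so probability 1/3; weight (1/5)·(1/3) = 1/15 each.
If it is in box 2 (prior 1/5): the host has 6 equally likely choices, so probability 1/6; weight (1/5)·(1/6) = 1/30.
If it is in either of boxes 4 and 5 (prior 1/5 each): that box was opened and seen not to hold the prize — ruled out; weight (1/5)·0 = 0 each.
The weights sum to 1/6.
So P(the gold coin in box 2 | the host opened box 4 and box 5) = (1/30) / (1/6) = 1/5.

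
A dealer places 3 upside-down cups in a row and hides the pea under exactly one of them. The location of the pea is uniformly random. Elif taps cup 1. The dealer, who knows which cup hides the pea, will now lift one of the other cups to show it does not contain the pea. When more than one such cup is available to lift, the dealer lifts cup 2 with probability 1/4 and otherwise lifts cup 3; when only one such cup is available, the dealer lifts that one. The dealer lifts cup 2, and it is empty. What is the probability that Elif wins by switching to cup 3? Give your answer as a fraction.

4/5

Apply Bayes' rule, conditioning on where the pea actually is.
If it is under cup 1 (prior 1/3): cup 2 is available, opened with probability 1/4; weight (1/3)·(1/4) = 1/12.
If it is under cup 2 (prior 1/3): the dealer opened cup 2, so this case is ruled out; weight (1/3)·0 = 0.
If it is under cup 3 (prior 1/3): only cup 2 is available, probability 1; weight (1/3)·1 = 1/3.
The weights sum to 5/12.
So P(the pea under cup 3 | the dealer opened cup 2) = (1/3) / (5/12) = 4/5.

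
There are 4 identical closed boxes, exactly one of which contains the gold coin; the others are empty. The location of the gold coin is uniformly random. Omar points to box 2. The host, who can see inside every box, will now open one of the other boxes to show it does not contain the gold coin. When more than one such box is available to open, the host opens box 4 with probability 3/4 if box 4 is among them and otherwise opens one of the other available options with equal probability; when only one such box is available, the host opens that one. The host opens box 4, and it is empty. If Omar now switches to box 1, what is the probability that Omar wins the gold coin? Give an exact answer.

Consider each possible location of the gold coin in turn.
If it is in any of boxes 1, 2, and 3 (prior 1/4 each): box 4 is available, opened with probability 3/4; weight (1/4)·(3/4) = 3/16 each.
If it is in box 4 (prior 1/4): the host opened box 4, so this case is ruled out; weight (1/4)·0 = 0.
The weights sum to 9/16.
So P(the gold coin in box 1 | the host opened box 4) = (3/16) / (9/16) = 1/3.

1/3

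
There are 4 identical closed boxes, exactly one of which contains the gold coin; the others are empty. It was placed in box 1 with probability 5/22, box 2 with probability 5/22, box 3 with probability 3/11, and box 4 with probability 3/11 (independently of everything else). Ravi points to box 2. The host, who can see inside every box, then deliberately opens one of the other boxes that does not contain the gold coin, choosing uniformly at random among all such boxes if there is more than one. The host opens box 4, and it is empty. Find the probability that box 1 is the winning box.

15/43

Condition on the true location of the gold coin.
If it is in box 1 (prior 5/22): the host has 2 equally likely choices, so probability 1/2; weight (5/22)·(1/2) = 5/44.
If it is in box 2 (prior 5/22): the host has 3 equally likely choices, so probability 1/3; weight (5/22)·(1/3) = 5/66.
If it is in box 3 (prior 3/11): the host has 2 equally likely choices, so probability 1/2; weight (3/11)·(1/2) = 3/22.
If it is in box 4 (prior 3/11): the host opened box 4, so this case is ruled out; weight (3/11)·0 = 0.
The weights sum to 43/132.
So P(the gold coin in box 1 | the host opened box 4) = (5/44) / (43/132) = 15/43.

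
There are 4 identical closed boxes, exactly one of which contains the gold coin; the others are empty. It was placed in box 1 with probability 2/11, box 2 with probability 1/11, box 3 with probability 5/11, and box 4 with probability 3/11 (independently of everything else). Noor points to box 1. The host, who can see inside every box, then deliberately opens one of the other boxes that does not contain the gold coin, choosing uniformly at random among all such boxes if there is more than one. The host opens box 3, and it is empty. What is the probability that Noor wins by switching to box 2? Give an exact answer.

3/16

Consider each possible location of the gold coin in turn.
If it is in box 1 (prior 2/11): the host has 3 equally likely choices, so probability 1/3; weight (2/11)·(1/3) = 2/33.
If it is in box 2 (prior 1/11): the host has 2 equally likely choices, so probability 1/2; weight (1/11)·(1/2) = 1/22.
If it is in box 3 (prior 5/11): the host opened box 3, so this case is ruled out; weight (5/11)·0 = 0.
If it is in box 4 (prior 3/11): the host has 2 equally likely choices, so probability 1/2; weight (3/11)·(1/2) = 3/22.
The weights sum to 8/33.
So P(the gold coin in box 2 | the host opened box 3) = (1/22) / (8/33) = 3/16.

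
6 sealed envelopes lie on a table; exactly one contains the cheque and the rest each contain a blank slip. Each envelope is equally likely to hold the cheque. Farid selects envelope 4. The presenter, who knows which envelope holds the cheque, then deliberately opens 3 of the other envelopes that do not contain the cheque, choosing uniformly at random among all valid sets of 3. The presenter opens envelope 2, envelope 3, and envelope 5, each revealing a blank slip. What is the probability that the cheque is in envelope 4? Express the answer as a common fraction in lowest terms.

Consider each possible location of the cheque in turn.
If it is in either of envelopes 1 and 6 (prior 1/6 each): the presenter has 4 equally likely choices, so probability 1/4; weight (1/6)·(1/4) = 1/24 each.
If it is in any of envelopes 2, 3, and 5 (prior 1/6 each): that envelope was opened and seen not to hold the prize — ruled out; weight (1/6)·0 = 0 each.
If it is in envelope 4 (prior 1/6): the presenter has 10 equally likely choices, so probability 1/10; weight (1/6)·(1/10) = 1/60.
The weights sum to 1/10.
So P(the cheque in envelope 4 | the presenter opened envelope 2, envelope 3, and envelope 5) = (1/60) / (1/10) = 1/6.

1/6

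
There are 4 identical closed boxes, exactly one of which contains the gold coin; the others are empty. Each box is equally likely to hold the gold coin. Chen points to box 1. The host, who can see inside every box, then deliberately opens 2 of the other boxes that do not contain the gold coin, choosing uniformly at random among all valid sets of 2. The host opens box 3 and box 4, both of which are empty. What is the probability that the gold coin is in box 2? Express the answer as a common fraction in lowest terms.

3/4

Condition on the true location of the gold coin.
If it is in box 1 (prior 1/4): the host has 3 equally likely choices, so probability 1/3; weight (1/4)·(1/3) = 1/12.
If it is in box 2 (prior 1/4): the host has no choice, probability 1; weight (1/4)·1 = 1/4.
If it is in either of boxes 3 and 4 (prior 1/4 each): that box was opened and seen not to hold the prize — ruled out; weight (1/4)·0 = 0 each.
The weights sum to 1/3.
So P(the gold coin in box 2 | the host opened box 3 and box 4) = (1/4) / (1/3) = 3/4.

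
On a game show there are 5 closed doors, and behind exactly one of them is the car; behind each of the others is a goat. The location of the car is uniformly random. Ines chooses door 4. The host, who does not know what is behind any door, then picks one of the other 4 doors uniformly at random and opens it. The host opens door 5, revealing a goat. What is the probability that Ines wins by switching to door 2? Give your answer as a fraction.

Apply Bayes' rule, conditioning on where the car actually is.
If it is behind any of doors 1, 2, 3, and 4 (prior 1/5 each): the host picks door 5 with probability 1/4 regardless, and it is not the prize; weight (1/5)·(1/4) = 1/20 each.
If it is behind door 5 (prior 1/5): the host opened door 5, so this case is ruled out; weight (1/5)·0 = 0.
The weights sum to 1/5.
So P(the car behind door 2 | the host opened door 5) = (1/20) / (1/5) = 1/4.

1/4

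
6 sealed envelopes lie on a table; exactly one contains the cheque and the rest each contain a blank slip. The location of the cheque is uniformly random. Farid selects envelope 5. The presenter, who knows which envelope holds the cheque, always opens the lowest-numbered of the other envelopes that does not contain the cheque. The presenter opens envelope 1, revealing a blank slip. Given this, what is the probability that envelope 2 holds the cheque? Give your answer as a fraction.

Consider each possible location of the cheque in turn.
If it is in envelope 1 (prior 1/6): the presenter opened envelope 1, so this case is ruled out; weight (1/6)·0 = 0.
If it is in any of envelopes 2, 3, 4, 5, and 6 (prior 1/6 each): envelope 1 is the lowest-numbered option available, probability 1; weight (1/6)·1 = 1/6 each.
The weights sum to 5/6.
So P(the cheque in envelope 2 | the presenter opened envelope 1) = (1/6) / (5/6) = 1/5.

1/5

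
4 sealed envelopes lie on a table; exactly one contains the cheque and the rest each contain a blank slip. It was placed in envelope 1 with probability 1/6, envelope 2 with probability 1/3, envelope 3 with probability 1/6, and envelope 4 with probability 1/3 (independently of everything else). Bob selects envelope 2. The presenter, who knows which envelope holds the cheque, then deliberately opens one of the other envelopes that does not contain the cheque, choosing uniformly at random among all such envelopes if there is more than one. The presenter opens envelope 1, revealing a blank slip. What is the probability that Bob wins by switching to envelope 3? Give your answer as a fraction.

3/13

Consider each possible location of the cheque in turn.
If it is in envelope 1 (prior 1/6): the presenter opened envelope 1, so this case is ruled out; weight (1/6)·0 = 0.
If it is in envelope 2 (prior 1/3): the presenter has 3 equally likely choices, so probability 1/3; weight (1/3)·(1/3) = 1/9.
If it is in envelope 3 (prior 1/6): the presenter has 2 equally likely choices, so probability 1/2; weight (1/6)·(1/2) = 1/12.
If it is in envelope 4 (prior 1/3): the presenter has 2 equally likely choices, so probability 1/2; weight (1/3)·(1/2) = 1/6.
The weights sum to 13/36.
So P(the cheque in envelope 3 | the presenter opened envelope 1) = (1/12) / (13/36) = 3/13.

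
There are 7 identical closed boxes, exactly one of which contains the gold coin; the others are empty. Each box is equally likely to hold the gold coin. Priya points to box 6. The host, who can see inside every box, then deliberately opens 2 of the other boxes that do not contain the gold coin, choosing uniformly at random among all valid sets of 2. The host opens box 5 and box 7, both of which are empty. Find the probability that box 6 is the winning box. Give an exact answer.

1/7

Consider each possible location of the gold coin in turn.
If it is in any of boxes 1, 2, 3, and 4 (prior 1/7 each): the host has 10 equally likely choices, so probability 1/10; weight (1/7)·(1/10) = 1/70 each.
If it is in either of boxes 5 and 7 (prior 1/7 each): that box was opened and seen not to hold the prize — ruled out; weight (1/7)·0 = 0 each.
If it is in box 6 (prior 1/7): the host has 15 equally likely choices, so probability 1/15; weight (1/7)·(1/15) = 1/105.
The weights sum to 1/15.
So P(the gold coin in box 6 | the host opened box 5 and box 7) = (1/105) / (1/15) = 1/7.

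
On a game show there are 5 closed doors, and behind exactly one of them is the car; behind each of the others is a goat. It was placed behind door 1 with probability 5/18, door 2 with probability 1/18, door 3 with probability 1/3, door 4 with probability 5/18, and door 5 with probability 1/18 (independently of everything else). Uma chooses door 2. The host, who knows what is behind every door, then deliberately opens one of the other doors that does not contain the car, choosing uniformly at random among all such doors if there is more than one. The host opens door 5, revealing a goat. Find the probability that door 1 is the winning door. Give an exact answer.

Consider each possible location of the car in turn.
If it is behind either of doors 1 and 4 (prior 5/18 each): the host has 3 equally likely choices, so probability 1/3; weight (5/18)·(1/3) = 5/54 each.
If it is behind door 2 (prior 1/18): the host has 4 equally likely choices, so probability 1/4; weight (1/18)·(1/4) = 1/72.
If it is behind door 3 (prior 1/3): the host has 3 equally likely choices, so probability 1/3; weight (1/3)·(1/3) = 1/9.
If it is behind door 5 (prior 1/18): the host opened door 5, so this case is ruled out; weight (1/18)·0 = 0.
The weights sum to 67/216.
So P(the car behind door 1 | the host opened door 5) = (5/54) / (67/216) = 20/67.

20/67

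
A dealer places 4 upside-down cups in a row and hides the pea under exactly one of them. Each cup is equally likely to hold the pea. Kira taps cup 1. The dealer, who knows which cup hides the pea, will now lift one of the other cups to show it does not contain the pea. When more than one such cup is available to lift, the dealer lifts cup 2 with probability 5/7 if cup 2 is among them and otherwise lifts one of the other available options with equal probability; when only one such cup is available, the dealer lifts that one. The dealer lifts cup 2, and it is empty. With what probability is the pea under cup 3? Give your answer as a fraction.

Apply Bayes' rule, conditioning on where the pea actually is.
If it is under any of cups 1, 3, and 4 (prior 1/4 each): cup 2 is available, opened with probability 5/7; weight (1/4)·(5/7) = 5/28 each.
If it is under cup 2 (prior 1/4): the dealer opened cup 2, so this case is ruled out; weight (1/4)·0 = 0.
The weights sum to 15/28.
So P(the pea under cup 3 | the dealer opened cup 2) = (5/28) / (15/28) = 1/3.

1/3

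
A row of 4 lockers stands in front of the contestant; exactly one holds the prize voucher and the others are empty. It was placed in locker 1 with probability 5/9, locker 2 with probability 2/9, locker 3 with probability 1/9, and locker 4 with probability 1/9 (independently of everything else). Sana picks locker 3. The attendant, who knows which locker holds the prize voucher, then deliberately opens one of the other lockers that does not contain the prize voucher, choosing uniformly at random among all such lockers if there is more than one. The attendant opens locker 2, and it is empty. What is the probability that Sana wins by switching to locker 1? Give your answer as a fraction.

Consider each possible location of the prize voucher in turn.
If it is in locker 1 (prior 5/9): the attendant has 2 equally likely choices, so probability 1/2; weight (5/9)·(1/2) = 5/18.
If it is in locker 2 (prior 2/9): the attendant opened locker 2, so this case is ruled out; weight (2/9)·0 = 0.
If it is in locker 3 (prior 1/9): the attendant has 3 equally likely choices, so probability 1/3; weight (1/9)·(1/3) = 1/27.
If it is in locker 4 (prior 1/9): the attendant has 2 equally likely choices, so probability 1/2; weight (1/9)·(1/2) = 1/18.
The weights sum to 10/27.
So P(the prize voucher in locker 1 | the attendant opened locker 2) = (5/18) / (10/27) = 3/4.

3/4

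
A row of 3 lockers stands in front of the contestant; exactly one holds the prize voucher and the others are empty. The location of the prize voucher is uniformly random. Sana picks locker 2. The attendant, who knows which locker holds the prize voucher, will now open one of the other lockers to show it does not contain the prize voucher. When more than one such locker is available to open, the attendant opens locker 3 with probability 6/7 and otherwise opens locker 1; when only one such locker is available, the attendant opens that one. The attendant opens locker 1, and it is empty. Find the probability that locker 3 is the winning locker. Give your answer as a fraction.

Consider each possible location of the prize voucher in turn.
If it is in locker 1 (prior 1/3): the attendant opened locker 1, so this case is ruled out; weight (1/3)·0 = 0.
If it is in locker 2 (prior 1/3): locker 3 is available but not opened, probability 1/7; weight (1/3)·(1/7) = 1/21.
If it is in locker 3 (prior 1/3): only locker 1 is available, probability 1; weight (1/3)·1 = 1/3.
The weights sum to 8/21.
So P(the prize voucher in locker 3 | the attendant opened locker 1) = (1/3) / (8/21) = 7/8.

7/8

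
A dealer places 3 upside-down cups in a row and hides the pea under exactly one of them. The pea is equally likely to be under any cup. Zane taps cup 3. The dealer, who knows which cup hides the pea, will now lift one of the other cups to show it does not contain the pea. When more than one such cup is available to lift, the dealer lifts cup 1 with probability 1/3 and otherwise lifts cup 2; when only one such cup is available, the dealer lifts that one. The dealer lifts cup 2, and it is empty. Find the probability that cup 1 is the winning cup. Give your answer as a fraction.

3/5

Consider each possible location of the pea in turn.
If it is under cup 1 (prior 1/3): only cup 2 is available, probability 1; weight (1/3)·1 = 1/3.
If it is under cup 2 (prior 1/3): the dealer opened cup 2, so this case is ruled out; weight (1/3)·0 = 0.
If it is under cup 3 (prior 1/3): cup 1 is available but not opened, probability 2/3; weight (1/3)·(2/3) = 2/9.
The weights sum to 5/9.
So P(the pea under cup 1 | the dealer opened cup 2) = (1/3) / (5/9) = 3/5.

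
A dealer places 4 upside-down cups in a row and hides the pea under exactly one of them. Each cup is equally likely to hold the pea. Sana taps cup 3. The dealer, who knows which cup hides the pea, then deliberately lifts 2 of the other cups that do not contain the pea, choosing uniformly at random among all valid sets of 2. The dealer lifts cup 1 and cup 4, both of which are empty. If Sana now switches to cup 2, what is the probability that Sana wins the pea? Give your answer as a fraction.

3/4

Condition on the true location of the pea.
If it is under either of cups 1 and 4 (prior 1/4 each): that cup was opened and seen not to hold the prize — ruled out; weight (1/4)·0 = 0 each.
If it is under cup 2 (prior 1/4): the dealer has no choice, probability 1; weight (1/4)·1 = 1/4.
If it is under cup 3 (prior 1/4): the dealer has 3 equally likely choices, so probability 1/3; weight (1/4)·(1/3) = 1/12.
The weights sum to 1/3.
So P(the pea under cup 2 | the dealer opened cup 1 and cup 4) = (1/4) / (1/3) = 3/4.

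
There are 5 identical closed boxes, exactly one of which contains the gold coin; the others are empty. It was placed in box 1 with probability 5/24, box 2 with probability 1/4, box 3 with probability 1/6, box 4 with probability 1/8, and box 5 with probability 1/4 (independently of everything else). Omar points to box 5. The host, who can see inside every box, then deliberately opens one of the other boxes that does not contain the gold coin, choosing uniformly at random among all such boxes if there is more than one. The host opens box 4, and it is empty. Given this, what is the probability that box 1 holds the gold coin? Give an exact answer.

Condition on the true location of the gold coin.
If it is in box 1 (prior 5/24): the host has 3 equally likely choices, so probability 1/3; weight (5/24)·(1/3) = 5/72.
If it is in box 2 (prior 1/4): the host has 3 equally likely choices, so probability 1/3; weight (1/4)·(1/3) = 1/12.
If it is in box 3 (prior 1/6): the host has 3 equally likely choices, so probability 1/3; weight (1/6)·(1/3) = 1/18.
If it is in box 4 (prior 1/8): the host opened box 4, so this case is ruled out; weight (1/8)·0 = 0.
If it is in box 5 (prior 1/4): the host has 4 equally likely choices, so probability 1/4; weight (1/4)·(1/4) = 1/16.
The weights sum to 13/48.
So P(the gold coin in box 1 | the host opened box 4) = (5/72) / (13/48) = 10/39.

10/39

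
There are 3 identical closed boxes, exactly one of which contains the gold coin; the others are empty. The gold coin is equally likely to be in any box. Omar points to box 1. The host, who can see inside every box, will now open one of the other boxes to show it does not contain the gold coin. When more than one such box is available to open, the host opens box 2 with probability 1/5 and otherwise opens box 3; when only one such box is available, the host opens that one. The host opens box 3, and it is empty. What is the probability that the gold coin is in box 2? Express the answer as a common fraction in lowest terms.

Consider each possible location of the gold coin in turn.
If it is in box 1 (prior 1/3): box 2 is available but not opened, probability 4/5; weight (1/3)·(4/5) = 4/15.
If it is in box 2 (prior 1/3): only box 3 is available, probability 1; weight (1/3)·1 = 1/3.
If it is in box 3 (prior 1/3): the host opened box 3, so this case is ruled out; weight (1/3)·0 = 0.
The weights sum to 3/5.
So P(the gold coin in box 2 | the host opened box 3) = (1/3) / (3/5) = 5/9.

5/9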